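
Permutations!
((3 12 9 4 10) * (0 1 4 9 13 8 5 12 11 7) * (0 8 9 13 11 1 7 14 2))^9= ((0 7 8 5 12 11 14 2)(1 4 10 3)(9 13))^9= (0 7 8 5 12 11 14 2)(1 4 10 3)(9 13)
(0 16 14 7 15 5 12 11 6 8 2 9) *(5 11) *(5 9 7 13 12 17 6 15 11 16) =(0 5 17 6 8 2 7 11 15 16 14 13 12 9) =[5, 1, 7, 3, 4, 17, 8, 11, 2, 0, 10, 15, 9, 12, 13, 16, 14, 6]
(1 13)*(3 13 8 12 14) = (1 8 12 14 3 13) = [0, 8, 2, 13, 4, 5, 6, 7, 12, 9, 10, 11, 14, 1, 3]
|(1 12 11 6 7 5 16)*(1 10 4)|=|(1 12 11 6 7 5 16 10 4)|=9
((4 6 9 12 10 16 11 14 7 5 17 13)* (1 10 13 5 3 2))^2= (17)(1 16 14 3)(2 10 11 7)(4 9 13 6 12)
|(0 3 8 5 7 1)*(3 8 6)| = 10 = |(0 8 5 7 1)(3 6)|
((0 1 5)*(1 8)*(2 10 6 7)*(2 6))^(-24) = ((0 8 1 5)(2 10)(6 7))^(-24) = (10)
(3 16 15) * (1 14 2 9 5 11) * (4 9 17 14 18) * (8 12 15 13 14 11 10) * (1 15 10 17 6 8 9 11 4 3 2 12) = (1 18 3 16 13 14 12 10 9 5 17 4 11 15 2 6 8) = [0, 18, 6, 16, 11, 17, 8, 7, 1, 5, 9, 15, 10, 14, 12, 2, 13, 4, 3]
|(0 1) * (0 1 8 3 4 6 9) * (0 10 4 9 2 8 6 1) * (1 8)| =|(0 6 2 1)(3 9 10 4 8)| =20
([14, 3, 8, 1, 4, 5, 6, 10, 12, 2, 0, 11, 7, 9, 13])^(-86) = [2, 1, 10, 3, 4, 5, 6, 13, 0, 7, 9, 11, 14, 12, 8]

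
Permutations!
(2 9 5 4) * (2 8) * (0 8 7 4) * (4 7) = (0 8 2 9 5) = [8, 1, 9, 3, 4, 0, 6, 7, 2, 5]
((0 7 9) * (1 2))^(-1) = (0 9 7)(1 2)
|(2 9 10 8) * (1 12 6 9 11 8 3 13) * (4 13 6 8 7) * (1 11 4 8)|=12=|(1 12)(2 4 13 11 7 8)(3 6 9 10)|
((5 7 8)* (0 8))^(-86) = (0 5)(7 8)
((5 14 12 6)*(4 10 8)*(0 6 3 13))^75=(0 3 14 6 13 12 5)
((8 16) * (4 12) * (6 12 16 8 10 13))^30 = (16)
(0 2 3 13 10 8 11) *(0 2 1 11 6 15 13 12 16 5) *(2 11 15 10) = (0 1 15 13 2 3 12 16 5)(6 10 8) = [1, 15, 3, 12, 4, 0, 10, 7, 6, 9, 8, 11, 16, 2, 14, 13, 5]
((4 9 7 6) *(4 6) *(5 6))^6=((4 9 7)(5 6))^6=(9)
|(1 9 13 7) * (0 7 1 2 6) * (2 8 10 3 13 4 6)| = 10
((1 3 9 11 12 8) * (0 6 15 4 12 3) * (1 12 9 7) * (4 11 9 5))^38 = ((0 6 15 11 3 7 1)(4 5)(8 12))^38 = (0 11 1 15 7 6 3)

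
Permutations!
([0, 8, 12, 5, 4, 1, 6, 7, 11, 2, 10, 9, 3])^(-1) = (1 5 3 12 2 9 11 8)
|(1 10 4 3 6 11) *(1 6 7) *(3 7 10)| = 10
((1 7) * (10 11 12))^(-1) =((1 7)(10 11 12))^(-1) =(1 7)(10 12 11)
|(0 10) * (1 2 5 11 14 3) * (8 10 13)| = |(0 13 8 10)(1 2 5 11 14 3)| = 12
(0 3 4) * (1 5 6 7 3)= (0 1 5 6 7 3 4)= [1, 5, 2, 4, 0, 6, 7, 3]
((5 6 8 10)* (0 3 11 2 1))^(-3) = (0 11 1 3 2)(5 6 8 10)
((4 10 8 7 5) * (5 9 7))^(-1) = (4 5 8 10)(7 9)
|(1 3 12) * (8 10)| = 6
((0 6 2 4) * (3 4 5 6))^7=(0 3 4)(2 5 6)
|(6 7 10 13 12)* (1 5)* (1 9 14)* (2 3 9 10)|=11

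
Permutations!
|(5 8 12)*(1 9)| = |(1 9)(5 8 12)| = 6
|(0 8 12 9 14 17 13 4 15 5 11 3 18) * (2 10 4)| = |(0 8 12 9 14 17 13 2 10 4 15 5 11 3 18)| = 15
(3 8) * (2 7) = (2 7)(3 8) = [0, 1, 7, 8, 4, 5, 6, 2, 3]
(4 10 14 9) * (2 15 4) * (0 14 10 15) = (0 14 9 2)(4 15) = [14, 1, 0, 3, 15, 5, 6, 7, 8, 2, 10, 11, 12, 13, 9, 4]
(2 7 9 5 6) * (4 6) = [0, 1, 7, 3, 6, 4, 2, 9, 8, 5] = (2 7 9 5 4 6)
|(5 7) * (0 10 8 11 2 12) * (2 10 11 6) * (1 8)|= 8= |(0 11 10 1 8 6 2 12)(5 7)|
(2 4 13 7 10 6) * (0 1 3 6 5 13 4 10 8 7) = [1, 3, 10, 6, 4, 13, 2, 8, 7, 9, 5, 11, 12, 0] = (0 1 3 6 2 10 5 13)(7 8)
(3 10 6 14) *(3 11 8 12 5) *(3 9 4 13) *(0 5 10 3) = (0 5 9 4 13)(6 14 11 8 12 10) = [5, 1, 2, 3, 13, 9, 14, 7, 12, 4, 6, 8, 10, 0, 11]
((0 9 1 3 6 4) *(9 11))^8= (0 11 9 1 3 6 4)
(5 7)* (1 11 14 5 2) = (1 11 14 5 7 2) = [0, 11, 1, 3, 4, 7, 6, 2, 8, 9, 10, 14, 12, 13, 5]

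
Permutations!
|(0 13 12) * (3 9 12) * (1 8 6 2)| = 20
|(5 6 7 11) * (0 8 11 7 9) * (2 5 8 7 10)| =|(0 7 10 2 5 6 9)(8 11)| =14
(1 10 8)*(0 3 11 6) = [3, 10, 2, 11, 4, 5, 0, 7, 1, 9, 8, 6] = (0 3 11 6)(1 10 8)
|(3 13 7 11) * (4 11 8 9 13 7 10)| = 8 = |(3 7 8 9 13 10 4 11)|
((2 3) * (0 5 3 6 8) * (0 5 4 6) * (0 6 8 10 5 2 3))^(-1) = (0 5 10 6 2 8 4)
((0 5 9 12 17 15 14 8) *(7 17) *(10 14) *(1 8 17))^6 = ((0 5 9 12 7 1 8)(10 14 17 15))^6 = (0 8 1 7 12 9 5)(10 17)(14 15)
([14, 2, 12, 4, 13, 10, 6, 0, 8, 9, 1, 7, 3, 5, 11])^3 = (0 7 11 14)(1 3 5 2 4 10 12 13)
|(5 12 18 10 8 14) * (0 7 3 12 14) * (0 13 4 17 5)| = |(0 7 3 12 18 10 8 13 4 17 5 14)| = 12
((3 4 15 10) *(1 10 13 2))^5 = (1 13 4 10 2 15 3)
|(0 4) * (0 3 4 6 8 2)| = 4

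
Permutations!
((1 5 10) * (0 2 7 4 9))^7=((0 2 7 4 9)(1 5 10))^7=(0 7 9 2 4)(1 5 10)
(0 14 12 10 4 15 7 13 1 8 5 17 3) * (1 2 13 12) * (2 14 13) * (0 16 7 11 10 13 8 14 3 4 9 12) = [8, 14, 2, 16, 15, 17, 6, 0, 5, 12, 9, 10, 13, 3, 1, 11, 7, 4] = (0 8 5 17 4 15 11 10 9 12 13 3 16 7)(1 14)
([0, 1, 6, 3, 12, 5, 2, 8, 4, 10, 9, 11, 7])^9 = (2 6)(4 12 7 8)(9 10)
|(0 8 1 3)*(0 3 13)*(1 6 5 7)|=|(0 8 6 5 7 1 13)|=7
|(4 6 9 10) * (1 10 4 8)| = 3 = |(1 10 8)(4 6 9)|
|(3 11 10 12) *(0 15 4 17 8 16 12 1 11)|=24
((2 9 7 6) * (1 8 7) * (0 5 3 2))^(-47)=((0 5 3 2 9 1 8 7 6))^(-47)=(0 7 1 2 5 6 8 9 3)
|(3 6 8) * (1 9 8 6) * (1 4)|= 5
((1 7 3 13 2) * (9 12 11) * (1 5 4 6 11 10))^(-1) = (1 10 12 9 11 6 4 5 2 13 3 7)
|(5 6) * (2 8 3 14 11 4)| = 6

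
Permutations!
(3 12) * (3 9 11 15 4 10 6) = (3 12 9 11 15 4 10 6) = [0, 1, 2, 12, 10, 5, 3, 7, 8, 11, 6, 15, 9, 13, 14, 4]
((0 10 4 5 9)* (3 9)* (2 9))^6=((0 10 4 5 3 2 9))^6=(0 9 2 3 5 4 10)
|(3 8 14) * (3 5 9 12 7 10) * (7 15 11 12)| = |(3 8 14 5 9 7 10)(11 12 15)| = 21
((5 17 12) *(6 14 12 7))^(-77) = ((5 17 7 6 14 12))^(-77) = (5 17 7 6 14 12)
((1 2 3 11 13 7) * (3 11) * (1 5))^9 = ((1 2 11 13 7 5))^9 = (1 13)(2 7)(5 11)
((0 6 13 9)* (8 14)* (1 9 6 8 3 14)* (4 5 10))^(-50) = ((0 8 1 9)(3 14)(4 5 10)(6 13))^(-50) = (14)(0 1)(4 5 10)(8 9)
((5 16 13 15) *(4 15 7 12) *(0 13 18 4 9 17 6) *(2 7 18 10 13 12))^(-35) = (18)(2 7)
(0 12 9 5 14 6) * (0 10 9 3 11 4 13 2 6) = (0 12 3 11 4 13 2 6 10 9 5 14) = [12, 1, 6, 11, 13, 14, 10, 7, 8, 5, 9, 4, 3, 2, 0]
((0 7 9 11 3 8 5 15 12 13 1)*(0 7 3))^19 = ((0 3 8 5 15 12 13 1 7 9 11))^19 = (0 7 12 8 11 1 15 3 9 13 5)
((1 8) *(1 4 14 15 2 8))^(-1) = ((2 8 4 14 15))^(-1) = (2 15 14 4 8)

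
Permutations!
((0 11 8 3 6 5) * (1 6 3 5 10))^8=((0 11 8 5)(1 6 10))^8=(11)(1 10 6)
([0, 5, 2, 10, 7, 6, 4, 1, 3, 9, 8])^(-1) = (1 7 4 6 5)(3 8 10)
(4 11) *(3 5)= (3 5)(4 11)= [0, 1, 2, 5, 11, 3, 6, 7, 8, 9, 10, 4]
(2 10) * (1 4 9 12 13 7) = (1 4 9 12 13 7)(2 10) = [0, 4, 10, 3, 9, 5, 6, 1, 8, 12, 2, 11, 13, 7]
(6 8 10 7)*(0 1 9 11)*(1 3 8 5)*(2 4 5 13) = (0 3 8 10 7 6 13 2 4 5 1 9 11) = [3, 9, 4, 8, 5, 1, 13, 6, 10, 11, 7, 0, 12, 2]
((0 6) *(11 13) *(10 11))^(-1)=(0 6)(10 13 11)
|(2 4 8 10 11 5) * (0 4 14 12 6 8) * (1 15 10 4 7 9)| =|(0 7 9 1 15 10 11 5 2 14 12 6 8 4)| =14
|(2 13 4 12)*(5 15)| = |(2 13 4 12)(5 15)| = 4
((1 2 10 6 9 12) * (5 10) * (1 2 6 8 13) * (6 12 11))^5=((1 12 2 5 10 8 13)(6 9 11))^5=(1 8 5 12 13 10 2)(6 11 9)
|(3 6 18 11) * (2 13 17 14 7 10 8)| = 28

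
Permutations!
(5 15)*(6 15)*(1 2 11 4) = (1 2 11 4)(5 6 15) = [0, 2, 11, 3, 1, 6, 15, 7, 8, 9, 10, 4, 12, 13, 14, 5]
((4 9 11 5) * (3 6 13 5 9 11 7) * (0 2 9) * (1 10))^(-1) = ((0 2 9 7 3 6 13 5 4 11)(1 10))^(-1) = (0 11 4 5 13 6 3 7 9 2)(1 10)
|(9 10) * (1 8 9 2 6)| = 6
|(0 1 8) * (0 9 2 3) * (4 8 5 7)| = |(0 1 5 7 4 8 9 2 3)| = 9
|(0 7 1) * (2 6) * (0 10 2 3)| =|(0 7 1 10 2 6 3)| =7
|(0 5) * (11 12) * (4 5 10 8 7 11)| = |(0 10 8 7 11 12 4 5)| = 8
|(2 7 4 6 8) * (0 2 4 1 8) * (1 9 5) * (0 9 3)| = |(0 2 7 3)(1 8 4 6 9 5)| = 12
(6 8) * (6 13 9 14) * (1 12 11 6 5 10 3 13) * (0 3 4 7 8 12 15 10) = [3, 15, 2, 13, 7, 0, 12, 8, 1, 14, 4, 6, 11, 9, 5, 10] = (0 3 13 9 14 5)(1 15 10 4 7 8)(6 12 11)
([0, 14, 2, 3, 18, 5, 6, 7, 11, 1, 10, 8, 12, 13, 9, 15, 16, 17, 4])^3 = (4 18)(8 11)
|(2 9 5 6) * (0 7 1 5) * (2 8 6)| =6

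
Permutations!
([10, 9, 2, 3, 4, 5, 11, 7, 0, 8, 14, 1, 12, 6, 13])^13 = (0 6 8 13 9 14 1 10 11)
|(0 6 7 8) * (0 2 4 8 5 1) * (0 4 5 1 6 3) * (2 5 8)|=|(0 3)(1 4 2 8 5 6 7)|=14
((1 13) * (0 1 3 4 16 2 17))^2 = ((0 1 13 3 4 16 2 17))^2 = (0 13 4 2)(1 3 16 17)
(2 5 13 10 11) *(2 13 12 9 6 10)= (2 5 12 9 6 10 11 13)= [0, 1, 5, 3, 4, 12, 10, 7, 8, 6, 11, 13, 9, 2]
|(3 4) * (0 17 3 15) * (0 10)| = |(0 17 3 4 15 10)| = 6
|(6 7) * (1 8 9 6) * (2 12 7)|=7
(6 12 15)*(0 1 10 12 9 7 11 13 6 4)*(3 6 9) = [1, 10, 2, 6, 0, 5, 3, 11, 8, 7, 12, 13, 15, 9, 14, 4] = (0 1 10 12 15 4)(3 6)(7 11 13 9)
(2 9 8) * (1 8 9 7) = (9)(1 8 2 7) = [0, 8, 7, 3, 4, 5, 6, 1, 2, 9]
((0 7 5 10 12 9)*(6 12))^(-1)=((0 7 5 10 6 12 9))^(-1)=(0 9 12 6 10 5 7)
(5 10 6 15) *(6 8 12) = [0, 1, 2, 3, 4, 10, 15, 7, 12, 9, 8, 11, 6, 13, 14, 5] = (5 10 8 12 6 15)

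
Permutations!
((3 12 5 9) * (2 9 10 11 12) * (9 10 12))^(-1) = ((2 10 11 9 3)(5 12))^(-1) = (2 3 9 11 10)(5 12)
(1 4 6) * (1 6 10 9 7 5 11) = (1 4 10 9 7 5 11) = [0, 4, 2, 3, 10, 11, 6, 5, 8, 7, 9, 1]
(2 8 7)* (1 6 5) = (1 6 5)(2 8 7) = [0, 6, 8, 3, 4, 1, 5, 2, 7]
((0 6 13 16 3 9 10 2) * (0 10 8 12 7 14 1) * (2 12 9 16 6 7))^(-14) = (16)(0 14)(1 7)(2 10 12)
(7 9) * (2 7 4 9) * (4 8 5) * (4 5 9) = (2 7)(8 9) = [0, 1, 7, 3, 4, 5, 6, 2, 9, 8]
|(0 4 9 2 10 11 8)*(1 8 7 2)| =|(0 4 9 1 8)(2 10 11 7)| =20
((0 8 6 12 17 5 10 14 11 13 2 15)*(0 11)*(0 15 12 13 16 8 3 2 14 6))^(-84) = ((0 3 2 12 17 5 10 6 13 14 15 11 16 8))^(-84) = (17)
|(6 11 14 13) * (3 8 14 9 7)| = 8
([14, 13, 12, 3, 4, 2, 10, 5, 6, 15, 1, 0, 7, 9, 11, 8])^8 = (0 11 14)(1 13 9 15 8 6 10)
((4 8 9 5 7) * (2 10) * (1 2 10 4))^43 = (10)(1 2 4 8 9 5 7)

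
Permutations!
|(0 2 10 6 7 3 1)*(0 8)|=8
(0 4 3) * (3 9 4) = (0 3)(4 9) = [3, 1, 2, 0, 9, 5, 6, 7, 8, 4]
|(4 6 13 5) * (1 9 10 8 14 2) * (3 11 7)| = |(1 9 10 8 14 2)(3 11 7)(4 6 13 5)| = 12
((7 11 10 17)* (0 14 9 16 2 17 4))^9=((0 14 9 16 2 17 7 11 10 4))^9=(0 4 10 11 7 17 2 16 9 14)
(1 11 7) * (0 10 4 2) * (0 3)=(0 10 4 2 3)(1 11 7)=[10, 11, 3, 0, 2, 5, 6, 1, 8, 9, 4, 7]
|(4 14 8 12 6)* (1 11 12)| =7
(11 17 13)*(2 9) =(2 9)(11 17 13) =[0, 1, 9, 3, 4, 5, 6, 7, 8, 2, 10, 17, 12, 11, 14, 15, 16, 13]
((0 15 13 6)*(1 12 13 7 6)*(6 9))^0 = ((0 15 7 9 6)(1 12 13))^0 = (15)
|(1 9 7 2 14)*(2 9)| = |(1 2 14)(7 9)| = 6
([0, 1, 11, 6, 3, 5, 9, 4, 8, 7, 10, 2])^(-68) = [0, 1, 2, 9, 6, 5, 7, 3, 8, 4, 10, 11]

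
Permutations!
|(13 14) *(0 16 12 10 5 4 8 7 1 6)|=10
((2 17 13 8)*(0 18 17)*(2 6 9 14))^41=(0 6 18 9 17 14 13 2 8)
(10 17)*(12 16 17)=[0, 1, 2, 3, 4, 5, 6, 7, 8, 9, 12, 11, 16, 13, 14, 15, 17, 10]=(10 12 16 17)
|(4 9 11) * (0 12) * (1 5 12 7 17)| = 6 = |(0 7 17 1 5 12)(4 9 11)|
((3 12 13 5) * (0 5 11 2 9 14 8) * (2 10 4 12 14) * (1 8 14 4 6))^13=(14)(0 3 12 11 6 8 5 4 13 10 1)(2 9)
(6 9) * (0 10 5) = [10, 1, 2, 3, 4, 0, 9, 7, 8, 6, 5] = (0 10 5)(6 9)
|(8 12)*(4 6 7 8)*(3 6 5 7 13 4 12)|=|(3 6 13 4 5 7 8)|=7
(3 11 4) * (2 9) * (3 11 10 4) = [0, 1, 9, 10, 11, 5, 6, 7, 8, 2, 4, 3] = (2 9)(3 10 4 11)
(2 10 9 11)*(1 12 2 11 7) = (1 12 2 10 9 7) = [0, 12, 10, 3, 4, 5, 6, 1, 8, 7, 9, 11, 2]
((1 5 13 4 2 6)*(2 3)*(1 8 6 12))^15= ((1 5 13 4 3 2 12)(6 8))^15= (1 5 13 4 3 2 12)(6 8)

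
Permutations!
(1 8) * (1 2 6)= [0, 8, 6, 3, 4, 5, 1, 7, 2]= (1 8 2 6)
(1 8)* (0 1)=(0 1 8)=[1, 8, 2, 3, 4, 5, 6, 7, 0]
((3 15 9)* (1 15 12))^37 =((1 15 9 3 12))^37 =(1 9 12 15 3)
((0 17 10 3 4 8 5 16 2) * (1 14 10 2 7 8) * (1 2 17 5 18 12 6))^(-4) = ((0 5 16 7 8 18 12 6 1 14 10 3 4 2))^(-4) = (0 10 12 16 4 1 8)(2 14 18 5 3 6 7)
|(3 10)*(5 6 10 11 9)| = 6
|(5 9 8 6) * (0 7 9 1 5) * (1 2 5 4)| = |(0 7 9 8 6)(1 4)(2 5)| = 10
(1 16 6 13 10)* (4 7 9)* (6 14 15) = (1 16 14 15 6 13 10)(4 7 9) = [0, 16, 2, 3, 7, 5, 13, 9, 8, 4, 1, 11, 12, 10, 15, 6, 14]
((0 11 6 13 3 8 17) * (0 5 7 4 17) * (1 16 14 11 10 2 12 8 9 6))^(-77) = (0 12 10 8 2)(1 11 14 16)(3 13 6 9)(4 7 5 17)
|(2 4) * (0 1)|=2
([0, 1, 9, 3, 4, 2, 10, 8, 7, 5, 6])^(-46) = [0, 1, 5, 3, 4, 9, 6, 7, 8, 2, 10]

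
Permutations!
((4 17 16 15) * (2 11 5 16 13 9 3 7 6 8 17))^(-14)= (17)(2 15 5)(4 16 11)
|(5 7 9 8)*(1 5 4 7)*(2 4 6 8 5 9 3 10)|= |(1 9 5)(2 4 7 3 10)(6 8)|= 30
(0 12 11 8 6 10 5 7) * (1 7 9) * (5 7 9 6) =[12, 9, 2, 3, 4, 6, 10, 0, 5, 1, 7, 8, 11] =(0 12 11 8 5 6 10 7)(1 9)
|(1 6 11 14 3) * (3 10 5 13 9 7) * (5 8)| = |(1 6 11 14 10 8 5 13 9 7 3)| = 11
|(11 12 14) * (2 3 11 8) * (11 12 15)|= |(2 3 12 14 8)(11 15)|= 10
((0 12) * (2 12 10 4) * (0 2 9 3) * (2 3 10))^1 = ((0 2 12 3)(4 9 10))^1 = (0 2 12 3)(4 9 10)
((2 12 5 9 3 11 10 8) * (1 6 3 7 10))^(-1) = (1 11 3 6)(2 8 10 7 9 5 12)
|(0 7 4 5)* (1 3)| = 4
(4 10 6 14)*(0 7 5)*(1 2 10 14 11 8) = [7, 2, 10, 3, 14, 0, 11, 5, 1, 9, 6, 8, 12, 13, 4] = (0 7 5)(1 2 10 6 11 8)(4 14)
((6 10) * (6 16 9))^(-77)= ((6 10 16 9))^(-77)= (6 9 16 10)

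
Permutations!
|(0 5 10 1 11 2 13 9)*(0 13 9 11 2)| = 8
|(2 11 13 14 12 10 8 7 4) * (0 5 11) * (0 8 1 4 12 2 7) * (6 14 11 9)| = |(0 5 9 6 14 2 8)(1 4 7 12 10)(11 13)| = 70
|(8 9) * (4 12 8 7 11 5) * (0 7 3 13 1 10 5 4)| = 12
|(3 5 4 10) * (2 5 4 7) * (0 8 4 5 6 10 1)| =12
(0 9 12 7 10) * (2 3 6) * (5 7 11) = [9, 1, 3, 6, 4, 7, 2, 10, 8, 12, 0, 5, 11] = (0 9 12 11 5 7 10)(2 3 6)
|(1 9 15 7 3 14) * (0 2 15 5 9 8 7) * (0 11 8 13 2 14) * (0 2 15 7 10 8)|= |(0 14 1 13 15 11)(2 7 3)(5 9)(8 10)|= 6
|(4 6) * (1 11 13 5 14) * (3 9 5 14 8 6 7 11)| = 11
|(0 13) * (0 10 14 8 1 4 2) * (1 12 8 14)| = 6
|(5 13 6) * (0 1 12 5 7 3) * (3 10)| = 9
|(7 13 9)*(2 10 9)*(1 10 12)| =7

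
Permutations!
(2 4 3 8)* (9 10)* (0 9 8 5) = (0 9 10 8 2 4 3 5) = [9, 1, 4, 5, 3, 0, 6, 7, 2, 10, 8]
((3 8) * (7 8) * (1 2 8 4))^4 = (1 7 8)(2 4 3)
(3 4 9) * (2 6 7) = [0, 1, 6, 4, 9, 5, 7, 2, 8, 3] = (2 6 7)(3 4 9)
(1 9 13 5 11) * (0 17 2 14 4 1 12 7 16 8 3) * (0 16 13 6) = (0 17 2 14 4 1 9 6)(3 16 8)(5 11 12 7 13) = [17, 9, 14, 16, 1, 11, 0, 13, 3, 6, 10, 12, 7, 5, 4, 15, 8, 2]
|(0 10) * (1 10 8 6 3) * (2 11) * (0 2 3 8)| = 10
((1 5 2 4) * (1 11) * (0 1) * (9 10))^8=((0 1 5 2 4 11)(9 10))^8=(0 5 4)(1 2 11)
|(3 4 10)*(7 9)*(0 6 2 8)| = 12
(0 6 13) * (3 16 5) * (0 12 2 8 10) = [6, 1, 8, 16, 4, 3, 13, 7, 10, 9, 0, 11, 2, 12, 14, 15, 5] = (0 6 13 12 2 8 10)(3 16 5)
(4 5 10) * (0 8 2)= (0 8 2)(4 5 10)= [8, 1, 0, 3, 5, 10, 6, 7, 2, 9, 4]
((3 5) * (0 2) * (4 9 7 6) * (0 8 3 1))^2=(0 8 5)(1 2 3)(4 7)(6 9)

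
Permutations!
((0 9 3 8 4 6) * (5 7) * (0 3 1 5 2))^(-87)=(0 5)(1 2)(3 8 4 6)(7 9)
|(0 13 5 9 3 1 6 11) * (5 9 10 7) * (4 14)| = 42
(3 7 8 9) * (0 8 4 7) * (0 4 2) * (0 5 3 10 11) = (0 8 9 10 11)(2 5 3 4 7) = [8, 1, 5, 4, 7, 3, 6, 2, 9, 10, 11, 0]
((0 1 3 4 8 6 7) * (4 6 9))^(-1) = (0 7 6 3 1)(4 9 8)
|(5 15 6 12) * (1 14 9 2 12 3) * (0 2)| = |(0 2 12 5 15 6 3 1 14 9)| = 10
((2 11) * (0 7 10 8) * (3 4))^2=((0 7 10 8)(2 11)(3 4))^2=(11)(0 10)(7 8)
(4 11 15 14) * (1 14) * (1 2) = (1 14 4 11 15 2) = [0, 14, 1, 3, 11, 5, 6, 7, 8, 9, 10, 15, 12, 13, 4, 2]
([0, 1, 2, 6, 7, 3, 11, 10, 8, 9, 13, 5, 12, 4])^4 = [0, 1, 2, 3, 4, 5, 6, 7, 8, 9, 10, 11, 12, 13]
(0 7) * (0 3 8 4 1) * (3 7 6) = (0 6 3 8 4 1) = [6, 0, 2, 8, 1, 5, 3, 7, 4]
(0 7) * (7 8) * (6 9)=[8, 1, 2, 3, 4, 5, 9, 0, 7, 6]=(0 8 7)(6 9)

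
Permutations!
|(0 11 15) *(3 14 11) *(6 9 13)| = |(0 3 14 11 15)(6 9 13)| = 15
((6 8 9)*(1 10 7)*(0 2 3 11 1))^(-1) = (0 7 10 1 11 3 2)(6 9 8)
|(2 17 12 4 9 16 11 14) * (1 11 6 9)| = 21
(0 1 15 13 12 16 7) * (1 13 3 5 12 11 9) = (0 13 11 9 1 15 3 5 12 16 7) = [13, 15, 2, 5, 4, 12, 6, 0, 8, 1, 10, 9, 16, 11, 14, 3, 7]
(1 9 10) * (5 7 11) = (1 9 10)(5 7 11) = [0, 9, 2, 3, 4, 7, 6, 11, 8, 10, 1, 5]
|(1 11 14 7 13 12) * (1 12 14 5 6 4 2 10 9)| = |(1 11 5 6 4 2 10 9)(7 13 14)| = 24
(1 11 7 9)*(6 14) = (1 11 7 9)(6 14) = [0, 11, 2, 3, 4, 5, 14, 9, 8, 1, 10, 7, 12, 13, 6]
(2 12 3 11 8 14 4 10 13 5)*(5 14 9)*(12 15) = [0, 1, 15, 11, 10, 2, 6, 7, 9, 5, 13, 8, 3, 14, 4, 12] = (2 15 12 3 11 8 9 5)(4 10 13 14)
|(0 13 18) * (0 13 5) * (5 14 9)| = 4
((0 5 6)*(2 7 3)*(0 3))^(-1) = (0 7 2 3 6 5) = ((0 5 6 3 2 7))^(-1)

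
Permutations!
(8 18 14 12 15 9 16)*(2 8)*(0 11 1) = (0 11 1)(2 8 18 14 12 15 9 16) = [11, 0, 8, 3, 4, 5, 6, 7, 18, 16, 10, 1, 15, 13, 12, 9, 2, 17, 14]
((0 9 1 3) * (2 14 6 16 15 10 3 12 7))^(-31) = (0 2 10 12 16 9 14 3 7 15 1 6)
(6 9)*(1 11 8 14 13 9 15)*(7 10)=(1 11 8 14 13 9 6 15)(7 10)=[0, 11, 2, 3, 4, 5, 15, 10, 14, 6, 7, 8, 12, 9, 13, 1]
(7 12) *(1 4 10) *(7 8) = (1 4 10)(7 12 8) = [0, 4, 2, 3, 10, 5, 6, 12, 7, 9, 1, 11, 8]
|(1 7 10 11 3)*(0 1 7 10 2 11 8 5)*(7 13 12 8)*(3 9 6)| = 13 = |(0 1 10 7 2 11 9 6 3 13 12 8 5)|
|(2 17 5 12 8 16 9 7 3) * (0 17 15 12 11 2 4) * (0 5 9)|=13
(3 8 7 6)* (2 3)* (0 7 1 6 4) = (0 7 4)(1 6 2 3 8) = [7, 6, 3, 8, 0, 5, 2, 4, 1]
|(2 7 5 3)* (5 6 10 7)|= 3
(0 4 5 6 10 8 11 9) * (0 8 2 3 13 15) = (0 4 5 6 10 2 3 13 15)(8 11 9) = [4, 1, 3, 13, 5, 6, 10, 7, 11, 8, 2, 9, 12, 15, 14, 0]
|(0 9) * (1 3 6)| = 6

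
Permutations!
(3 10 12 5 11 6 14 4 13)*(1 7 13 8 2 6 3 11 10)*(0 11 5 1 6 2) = (0 11 3 6 14 4 8)(1 7 13 5 10 12) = [11, 7, 2, 6, 8, 10, 14, 13, 0, 9, 12, 3, 1, 5, 4]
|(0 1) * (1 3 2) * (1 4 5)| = |(0 3 2 4 5 1)| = 6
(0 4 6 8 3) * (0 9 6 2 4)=(2 4)(3 9 6 8)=[0, 1, 4, 9, 2, 5, 8, 7, 3, 6]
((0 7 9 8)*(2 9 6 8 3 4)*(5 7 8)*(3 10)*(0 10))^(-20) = ((0 8 10 3 4 2 9)(5 7 6))^(-20) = (0 8 10 3 4 2 9)(5 7 6)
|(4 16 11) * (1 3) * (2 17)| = |(1 3)(2 17)(4 16 11)| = 6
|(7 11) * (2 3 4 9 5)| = 10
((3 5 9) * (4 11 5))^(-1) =(3 9 5 11 4)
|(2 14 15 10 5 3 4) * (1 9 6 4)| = |(1 9 6 4 2 14 15 10 5 3)| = 10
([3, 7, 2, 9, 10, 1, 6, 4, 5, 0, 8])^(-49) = (0 9 3)(1 5 8 10 4 7)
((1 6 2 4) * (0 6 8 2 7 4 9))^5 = ((0 6 7 4 1 8 2 9))^5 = (0 8 7 9 1 6 2 4)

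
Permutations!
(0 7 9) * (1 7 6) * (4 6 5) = (0 5 4 6 1 7 9) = [5, 7, 2, 3, 6, 4, 1, 9, 8, 0]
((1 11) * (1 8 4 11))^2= ((4 11 8))^2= (4 8 11)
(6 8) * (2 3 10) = (2 3 10)(6 8) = [0, 1, 3, 10, 4, 5, 8, 7, 6, 9, 2]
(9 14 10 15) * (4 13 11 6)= (4 13 11 6)(9 14 10 15)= [0, 1, 2, 3, 13, 5, 4, 7, 8, 14, 15, 6, 12, 11, 10, 9]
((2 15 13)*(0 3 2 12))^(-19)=(0 12 13 15 2 3)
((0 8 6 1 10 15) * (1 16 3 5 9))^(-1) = (0 15 10 1 9 5 3 16 6 8)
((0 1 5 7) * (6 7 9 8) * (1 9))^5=(9)(1 5)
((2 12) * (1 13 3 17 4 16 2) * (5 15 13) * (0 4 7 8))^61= ((0 4 16 2 12 1 5 15 13 3 17 7 8))^61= (0 3 1 4 17 5 16 7 15 2 8 13 12)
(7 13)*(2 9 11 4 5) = (2 9 11 4 5)(7 13) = [0, 1, 9, 3, 5, 2, 6, 13, 8, 11, 10, 4, 12, 7]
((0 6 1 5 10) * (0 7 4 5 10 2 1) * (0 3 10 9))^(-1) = ((0 6 3 10 7 4 5 2 1 9))^(-1) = (0 9 1 2 5 4 7 10 3 6)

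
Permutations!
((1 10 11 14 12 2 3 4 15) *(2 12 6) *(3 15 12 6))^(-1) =((1 10 11 14 3 4 12 6 2 15))^(-1) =(1 15 2 6 12 4 3 14 11 10)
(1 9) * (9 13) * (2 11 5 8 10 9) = [0, 13, 11, 3, 4, 8, 6, 7, 10, 1, 9, 5, 12, 2] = (1 13 2 11 5 8 10 9)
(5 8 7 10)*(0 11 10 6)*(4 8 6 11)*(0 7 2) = (0 4 8 2)(5 6 7 11 10) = [4, 1, 0, 3, 8, 6, 7, 11, 2, 9, 5, 10]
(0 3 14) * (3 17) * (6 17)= (0 6 17 3 14)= [6, 1, 2, 14, 4, 5, 17, 7, 8, 9, 10, 11, 12, 13, 0, 15, 16, 3]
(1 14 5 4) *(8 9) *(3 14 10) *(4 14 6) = (1 10 3 6 4)(5 14)(8 9) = [0, 10, 2, 6, 1, 14, 4, 7, 9, 8, 3, 11, 12, 13, 5]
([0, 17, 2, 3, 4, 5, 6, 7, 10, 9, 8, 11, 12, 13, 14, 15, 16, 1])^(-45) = [0, 17, 2, 3, 4, 5, 6, 7, 10, 9, 8, 11, 12, 13, 14, 15, 16, 1]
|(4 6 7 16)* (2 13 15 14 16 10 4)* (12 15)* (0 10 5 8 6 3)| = |(0 10 4 3)(2 13 12 15 14 16)(5 8 6 7)| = 12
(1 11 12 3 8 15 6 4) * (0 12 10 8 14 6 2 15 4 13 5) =(0 12 3 14 6 13 5)(1 11 10 8 4)(2 15) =[12, 11, 15, 14, 1, 0, 13, 7, 4, 9, 8, 10, 3, 5, 6, 2]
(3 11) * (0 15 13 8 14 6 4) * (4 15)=(0 4)(3 11)(6 15 13 8 14)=[4, 1, 2, 11, 0, 5, 15, 7, 14, 9, 10, 3, 12, 8, 6, 13]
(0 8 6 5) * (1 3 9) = (0 8 6 5)(1 3 9) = [8, 3, 2, 9, 4, 0, 5, 7, 6, 1]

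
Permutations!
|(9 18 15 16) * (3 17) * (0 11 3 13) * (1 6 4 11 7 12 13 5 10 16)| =12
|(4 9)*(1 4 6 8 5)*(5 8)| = 5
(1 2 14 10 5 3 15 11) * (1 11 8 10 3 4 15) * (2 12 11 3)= (1 12 11 3)(2 14)(4 15 8 10 5)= [0, 12, 14, 1, 15, 4, 6, 7, 10, 9, 5, 3, 11, 13, 2, 8]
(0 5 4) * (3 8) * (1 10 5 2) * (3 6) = (0 2 1 10 5 4)(3 8 6) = [2, 10, 1, 8, 0, 4, 3, 7, 6, 9, 5]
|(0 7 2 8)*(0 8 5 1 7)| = |(8)(1 7 2 5)| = 4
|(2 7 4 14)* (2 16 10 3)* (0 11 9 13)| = 28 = |(0 11 9 13)(2 7 4 14 16 10 3)|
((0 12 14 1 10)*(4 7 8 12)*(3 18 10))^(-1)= ((0 4 7 8 12 14 1 3 18 10))^(-1)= (0 10 18 3 1 14 12 8 7 4)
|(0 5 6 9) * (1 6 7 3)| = 7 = |(0 5 7 3 1 6 9)|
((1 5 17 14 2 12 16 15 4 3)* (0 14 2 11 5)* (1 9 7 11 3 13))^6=((0 14 3 9 7 11 5 17 2 12 16 15 4 13 1))^6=(0 5 4 9 12)(1 11 15 3 2)(7 16 14 17 13)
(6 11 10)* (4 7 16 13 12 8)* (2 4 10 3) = (2 4 7 16 13 12 8 10 6 11 3) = [0, 1, 4, 2, 7, 5, 11, 16, 10, 9, 6, 3, 8, 12, 14, 15, 13]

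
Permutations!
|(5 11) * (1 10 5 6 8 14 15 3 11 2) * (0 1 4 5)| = |(0 1 10)(2 4 5)(3 11 6 8 14 15)| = 6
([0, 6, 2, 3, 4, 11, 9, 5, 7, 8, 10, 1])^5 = (1 5 8 6 11 7 9)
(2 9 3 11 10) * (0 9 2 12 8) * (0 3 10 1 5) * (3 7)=[9, 5, 2, 11, 4, 0, 6, 3, 7, 10, 12, 1, 8]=(0 9 10 12 8 7 3 11 1 5)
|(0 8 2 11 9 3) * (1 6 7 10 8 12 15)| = 12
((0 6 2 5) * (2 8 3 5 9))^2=(9)(0 8 5 6 3)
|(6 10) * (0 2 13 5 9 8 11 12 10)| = 10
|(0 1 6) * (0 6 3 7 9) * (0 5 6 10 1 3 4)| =9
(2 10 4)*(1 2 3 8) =[0, 2, 10, 8, 3, 5, 6, 7, 1, 9, 4] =(1 2 10 4 3 8)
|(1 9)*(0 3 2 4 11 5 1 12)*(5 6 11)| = 8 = |(0 3 2 4 5 1 9 12)(6 11)|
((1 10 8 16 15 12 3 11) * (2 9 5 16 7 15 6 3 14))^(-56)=(16)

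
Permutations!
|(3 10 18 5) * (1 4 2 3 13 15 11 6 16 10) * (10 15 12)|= 20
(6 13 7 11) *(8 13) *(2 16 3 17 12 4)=(2 16 3 17 12 4)(6 8 13 7 11)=[0, 1, 16, 17, 2, 5, 8, 11, 13, 9, 10, 6, 4, 7, 14, 15, 3, 12]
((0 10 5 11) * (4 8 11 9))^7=(11)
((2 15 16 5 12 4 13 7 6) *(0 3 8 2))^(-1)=((0 3 8 2 15 16 5 12 4 13 7 6))^(-1)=(0 6 7 13 4 12 5 16 15 2 8 3)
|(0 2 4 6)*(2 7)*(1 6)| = 6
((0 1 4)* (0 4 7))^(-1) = (0 7 1) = ((0 1 7))^(-1)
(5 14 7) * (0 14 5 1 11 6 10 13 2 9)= (0 14 7 1 11 6 10 13 2 9)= [14, 11, 9, 3, 4, 5, 10, 1, 8, 0, 13, 6, 12, 2, 7]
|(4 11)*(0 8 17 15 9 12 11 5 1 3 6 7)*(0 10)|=14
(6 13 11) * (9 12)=(6 13 11)(9 12)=[0, 1, 2, 3, 4, 5, 13, 7, 8, 12, 10, 6, 9, 11]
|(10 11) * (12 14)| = 2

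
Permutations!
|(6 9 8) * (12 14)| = 6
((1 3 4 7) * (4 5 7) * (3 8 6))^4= (1 5 6)(3 8 7)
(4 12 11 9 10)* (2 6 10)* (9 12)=(2 6 10 4 9)(11 12)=[0, 1, 6, 3, 9, 5, 10, 7, 8, 2, 4, 12, 11]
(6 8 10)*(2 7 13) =(2 7 13)(6 8 10) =[0, 1, 7, 3, 4, 5, 8, 13, 10, 9, 6, 11, 12, 2]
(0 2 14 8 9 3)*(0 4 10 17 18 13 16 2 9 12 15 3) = (0 9)(2 14 8 12 15 3 4 10 17 18 13 16) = [9, 1, 14, 4, 10, 5, 6, 7, 12, 0, 17, 11, 15, 16, 8, 3, 2, 18, 13]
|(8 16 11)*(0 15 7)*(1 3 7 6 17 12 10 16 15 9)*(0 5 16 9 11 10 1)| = 14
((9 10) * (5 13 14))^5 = (5 14 13)(9 10)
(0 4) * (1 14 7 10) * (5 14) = [4, 5, 2, 3, 0, 14, 6, 10, 8, 9, 1, 11, 12, 13, 7] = (0 4)(1 5 14 7 10)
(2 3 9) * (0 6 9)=(0 6 9 2 3)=[6, 1, 3, 0, 4, 5, 9, 7, 8, 2]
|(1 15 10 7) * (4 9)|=4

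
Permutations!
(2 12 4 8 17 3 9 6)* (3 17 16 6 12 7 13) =(17)(2 7 13 3 9 12 4 8 16 6) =[0, 1, 7, 9, 8, 5, 2, 13, 16, 12, 10, 11, 4, 3, 14, 15, 6, 17]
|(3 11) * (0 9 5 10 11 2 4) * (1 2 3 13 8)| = 10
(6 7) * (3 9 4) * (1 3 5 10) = (1 3 9 4 5 10)(6 7) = [0, 3, 2, 9, 5, 10, 7, 6, 8, 4, 1]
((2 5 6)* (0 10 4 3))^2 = (0 4)(2 6 5)(3 10)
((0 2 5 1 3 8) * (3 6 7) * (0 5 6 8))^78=((0 2 6 7 3)(1 8 5))^78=(8)(0 7 2 3 6)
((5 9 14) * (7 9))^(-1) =(5 14 9 7)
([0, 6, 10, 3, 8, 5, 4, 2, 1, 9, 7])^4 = (2 10 7)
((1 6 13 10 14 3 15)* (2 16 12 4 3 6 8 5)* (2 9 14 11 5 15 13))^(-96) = ((1 8 15)(2 16 12 4 3 13 10 11 5 9 14 6))^(-96) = (16)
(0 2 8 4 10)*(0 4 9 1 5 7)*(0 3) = (0 2 8 9 1 5 7 3)(4 10) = [2, 5, 8, 0, 10, 7, 6, 3, 9, 1, 4]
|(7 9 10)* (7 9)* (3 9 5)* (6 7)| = 4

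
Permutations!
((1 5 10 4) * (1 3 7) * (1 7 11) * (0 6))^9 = ((0 6)(1 5 10 4 3 11))^9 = (0 6)(1 4)(3 5)(10 11)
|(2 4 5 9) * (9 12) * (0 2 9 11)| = |(0 2 4 5 12 11)| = 6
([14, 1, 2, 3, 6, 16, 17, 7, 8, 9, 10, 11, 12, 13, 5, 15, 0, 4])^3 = (17)(0 16 5 14)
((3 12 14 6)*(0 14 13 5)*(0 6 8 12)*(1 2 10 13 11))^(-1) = (0 3 6 5 13 10 2 1 11 12 8 14)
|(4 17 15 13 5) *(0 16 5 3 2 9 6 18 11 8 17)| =20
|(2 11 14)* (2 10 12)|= 5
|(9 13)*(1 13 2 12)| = |(1 13 9 2 12)| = 5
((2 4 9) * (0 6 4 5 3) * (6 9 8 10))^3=(0 5 9 3 2)(4 6 10 8)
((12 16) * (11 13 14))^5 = (11 14 13)(12 16)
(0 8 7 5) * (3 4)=(0 8 7 5)(3 4)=[8, 1, 2, 4, 3, 0, 6, 5, 7]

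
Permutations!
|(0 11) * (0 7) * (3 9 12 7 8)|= |(0 11 8 3 9 12 7)|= 7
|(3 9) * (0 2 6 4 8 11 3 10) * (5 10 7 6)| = 28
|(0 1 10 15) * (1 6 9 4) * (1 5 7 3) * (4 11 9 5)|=|(0 6 5 7 3 1 10 15)(9 11)|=8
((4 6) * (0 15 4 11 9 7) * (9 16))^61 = (0 16 4 7 11 15 9 6)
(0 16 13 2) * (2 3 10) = (0 16 13 3 10 2) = [16, 1, 0, 10, 4, 5, 6, 7, 8, 9, 2, 11, 12, 3, 14, 15, 13]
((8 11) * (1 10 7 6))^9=((1 10 7 6)(8 11))^9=(1 10 7 6)(8 11)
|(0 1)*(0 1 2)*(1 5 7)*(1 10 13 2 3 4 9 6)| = |(0 3 4 9 6 1 5 7 10 13 2)| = 11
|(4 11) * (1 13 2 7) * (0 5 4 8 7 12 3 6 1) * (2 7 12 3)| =12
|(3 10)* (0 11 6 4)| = 4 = |(0 11 6 4)(3 10)|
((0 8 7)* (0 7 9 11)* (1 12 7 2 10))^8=((0 8 9 11)(1 12 7 2 10))^8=(1 2 12 10 7)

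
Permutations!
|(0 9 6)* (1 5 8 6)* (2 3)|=|(0 9 1 5 8 6)(2 3)|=6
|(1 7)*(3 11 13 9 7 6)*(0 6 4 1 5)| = 8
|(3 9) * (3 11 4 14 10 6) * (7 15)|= |(3 9 11 4 14 10 6)(7 15)|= 14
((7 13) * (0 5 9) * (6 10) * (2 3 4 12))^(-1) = (0 9 5)(2 12 4 3)(6 10)(7 13)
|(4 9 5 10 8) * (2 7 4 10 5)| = 4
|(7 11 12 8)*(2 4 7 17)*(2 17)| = 6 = |(17)(2 4 7 11 12 8)|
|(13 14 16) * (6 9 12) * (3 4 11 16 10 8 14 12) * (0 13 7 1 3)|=30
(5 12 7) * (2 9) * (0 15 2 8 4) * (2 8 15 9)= (0 9 15 8 4)(5 12 7)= [9, 1, 2, 3, 0, 12, 6, 5, 4, 15, 10, 11, 7, 13, 14, 8]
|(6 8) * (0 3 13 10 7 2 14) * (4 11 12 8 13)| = 12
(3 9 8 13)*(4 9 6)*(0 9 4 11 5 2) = (0 9 8 13 3 6 11 5 2) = [9, 1, 0, 6, 4, 2, 11, 7, 13, 8, 10, 5, 12, 3]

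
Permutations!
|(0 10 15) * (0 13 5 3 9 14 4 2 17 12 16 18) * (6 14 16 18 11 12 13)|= 16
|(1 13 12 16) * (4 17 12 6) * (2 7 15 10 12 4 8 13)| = |(1 2 7 15 10 12 16)(4 17)(6 8 13)| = 42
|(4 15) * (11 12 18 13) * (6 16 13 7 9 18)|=|(4 15)(6 16 13 11 12)(7 9 18)|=30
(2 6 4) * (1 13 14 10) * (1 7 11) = (1 13 14 10 7 11)(2 6 4) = [0, 13, 6, 3, 2, 5, 4, 11, 8, 9, 7, 1, 12, 14, 10]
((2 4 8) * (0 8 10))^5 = ((0 8 2 4 10))^5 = (10)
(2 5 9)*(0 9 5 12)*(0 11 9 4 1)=(0 4 1)(2 12 11 9)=[4, 0, 12, 3, 1, 5, 6, 7, 8, 2, 10, 9, 11]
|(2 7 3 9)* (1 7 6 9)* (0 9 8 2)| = |(0 9)(1 7 3)(2 6 8)| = 6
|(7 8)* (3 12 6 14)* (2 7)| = |(2 7 8)(3 12 6 14)| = 12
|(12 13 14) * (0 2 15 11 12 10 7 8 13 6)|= 30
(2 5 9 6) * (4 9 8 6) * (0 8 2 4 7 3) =[8, 1, 5, 0, 9, 2, 4, 3, 6, 7] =(0 8 6 4 9 7 3)(2 5)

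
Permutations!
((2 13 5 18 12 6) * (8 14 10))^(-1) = (2 6 12 18 5 13)(8 10 14)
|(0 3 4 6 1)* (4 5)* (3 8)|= |(0 8 3 5 4 6 1)|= 7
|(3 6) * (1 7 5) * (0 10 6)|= 12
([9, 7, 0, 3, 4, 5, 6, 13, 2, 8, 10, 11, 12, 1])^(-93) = [2, 1, 8, 3, 4, 5, 6, 7, 9, 0, 10, 11, 12, 13]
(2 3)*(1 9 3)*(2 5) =(1 9 3 5 2) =[0, 9, 1, 5, 4, 2, 6, 7, 8, 3]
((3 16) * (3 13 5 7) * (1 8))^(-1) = (1 8)(3 7 5 13 16) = ((1 8)(3 16 13 5 7))^(-1)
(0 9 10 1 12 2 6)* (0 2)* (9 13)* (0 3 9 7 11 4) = [13, 12, 6, 9, 0, 5, 2, 11, 8, 10, 1, 4, 3, 7] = (0 13 7 11 4)(1 12 3 9 10)(2 6)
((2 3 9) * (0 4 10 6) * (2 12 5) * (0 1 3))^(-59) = (0 4 10 6 1 3 9 12 5 2) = ((0 4 10 6 1 3 9 12 5 2))^(-59)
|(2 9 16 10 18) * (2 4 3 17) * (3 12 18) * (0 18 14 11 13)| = 42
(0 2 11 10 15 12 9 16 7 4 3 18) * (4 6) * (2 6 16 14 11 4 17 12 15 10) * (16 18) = (0 6 17 12 9 14 11 2 4 3 16 7 18) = [6, 1, 4, 16, 3, 5, 17, 18, 8, 14, 10, 2, 9, 13, 11, 15, 7, 12, 0]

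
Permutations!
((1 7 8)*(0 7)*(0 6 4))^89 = ((0 7 8 1 6 4))^89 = (0 4 6 1 8 7)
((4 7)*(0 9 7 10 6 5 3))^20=((0 9 7 4 10 6 5 3))^20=(0 10)(3 4)(5 7)(6 9)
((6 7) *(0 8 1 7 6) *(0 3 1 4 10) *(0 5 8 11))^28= (11)(1 7 3)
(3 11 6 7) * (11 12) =[0, 1, 2, 12, 4, 5, 7, 3, 8, 9, 10, 6, 11] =(3 12 11 6 7)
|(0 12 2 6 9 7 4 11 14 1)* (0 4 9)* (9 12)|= 12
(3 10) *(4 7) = (3 10)(4 7) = [0, 1, 2, 10, 7, 5, 6, 4, 8, 9, 3]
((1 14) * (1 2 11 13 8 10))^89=((1 14 2 11 13 8 10))^89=(1 8 11 14 10 13 2)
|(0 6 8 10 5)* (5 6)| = 6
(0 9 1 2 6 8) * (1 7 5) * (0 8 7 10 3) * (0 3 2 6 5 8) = (0 9 10 2 5 1 6 7 8) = [9, 6, 5, 3, 4, 1, 7, 8, 0, 10, 2]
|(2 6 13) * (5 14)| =6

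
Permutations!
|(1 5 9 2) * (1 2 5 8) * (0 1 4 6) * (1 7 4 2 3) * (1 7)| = |(0 1 8 2 3 7 4 6)(5 9)| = 8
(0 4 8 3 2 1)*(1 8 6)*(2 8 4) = (0 2 4 6 1)(3 8) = [2, 0, 4, 8, 6, 5, 1, 7, 3]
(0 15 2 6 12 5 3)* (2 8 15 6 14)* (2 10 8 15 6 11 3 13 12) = (15)(0 11 3)(2 14 10 8 6)(5 13 12) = [11, 1, 14, 0, 4, 13, 2, 7, 6, 9, 8, 3, 5, 12, 10, 15]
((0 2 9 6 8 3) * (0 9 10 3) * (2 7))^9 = (0 7 2 10 3 9 6 8)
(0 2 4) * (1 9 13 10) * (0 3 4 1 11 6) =(0 2 1 9 13 10 11 6)(3 4) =[2, 9, 1, 4, 3, 5, 0, 7, 8, 13, 11, 6, 12, 10]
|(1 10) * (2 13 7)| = |(1 10)(2 13 7)| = 6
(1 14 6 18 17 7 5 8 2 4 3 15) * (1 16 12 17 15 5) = (1 14 6 18 15 16 12 17 7)(2 4 3 5 8) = [0, 14, 4, 5, 3, 8, 18, 1, 2, 9, 10, 11, 17, 13, 6, 16, 12, 7, 15]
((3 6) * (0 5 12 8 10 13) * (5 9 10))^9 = ((0 9 10 13)(3 6)(5 12 8))^9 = (0 9 10 13)(3 6)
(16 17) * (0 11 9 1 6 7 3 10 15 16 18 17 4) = (0 11 9 1 6 7 3 10 15 16 4)(17 18) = [11, 6, 2, 10, 0, 5, 7, 3, 8, 1, 15, 9, 12, 13, 14, 16, 4, 18, 17]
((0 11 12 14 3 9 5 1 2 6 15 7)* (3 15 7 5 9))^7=(0 2 15 11 6 5 12 7 1 14)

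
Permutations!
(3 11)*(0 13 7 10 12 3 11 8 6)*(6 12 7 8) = (0 13 8 12 3 6)(7 10) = [13, 1, 2, 6, 4, 5, 0, 10, 12, 9, 7, 11, 3, 8]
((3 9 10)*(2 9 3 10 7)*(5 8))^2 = ((10)(2 9 7)(5 8))^2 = (10)(2 7 9)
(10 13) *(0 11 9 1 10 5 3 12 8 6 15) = (0 11 9 1 10 13 5 3 12 8 6 15) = [11, 10, 2, 12, 4, 3, 15, 7, 6, 1, 13, 9, 8, 5, 14, 0]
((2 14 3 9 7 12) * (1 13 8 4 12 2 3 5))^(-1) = ((1 13 8 4 12 3 9 7 2 14 5))^(-1) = (1 5 14 2 7 9 3 12 4 8 13)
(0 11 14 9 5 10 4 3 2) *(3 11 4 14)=(0 4 11 3 2)(5 10 14 9)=[4, 1, 0, 2, 11, 10, 6, 7, 8, 5, 14, 3, 12, 13, 9]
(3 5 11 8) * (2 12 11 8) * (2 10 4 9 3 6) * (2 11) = (2 12)(3 5 8 6 11 10 4 9) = [0, 1, 12, 5, 9, 8, 11, 7, 6, 3, 4, 10, 2]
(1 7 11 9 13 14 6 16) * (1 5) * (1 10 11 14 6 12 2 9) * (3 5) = (1 7 14 12 2 9 13 6 16 3 5 10 11) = [0, 7, 9, 5, 4, 10, 16, 14, 8, 13, 11, 1, 2, 6, 12, 15, 3]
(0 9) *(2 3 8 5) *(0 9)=(9)(2 3 8 5)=[0, 1, 3, 8, 4, 2, 6, 7, 5, 9]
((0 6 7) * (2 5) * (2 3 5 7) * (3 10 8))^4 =((0 6 2 7)(3 5 10 8))^4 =(10)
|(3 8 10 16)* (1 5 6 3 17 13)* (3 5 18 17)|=4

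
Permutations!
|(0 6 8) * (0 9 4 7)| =6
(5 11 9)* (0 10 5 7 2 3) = (0 10 5 11 9 7 2 3) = [10, 1, 3, 0, 4, 11, 6, 2, 8, 7, 5, 9]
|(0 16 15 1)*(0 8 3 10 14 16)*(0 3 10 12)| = |(0 3 12)(1 8 10 14 16 15)| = 6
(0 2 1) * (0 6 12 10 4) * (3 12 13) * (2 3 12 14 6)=(0 3 14 6 13 12 10 4)(1 2)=[3, 2, 1, 14, 0, 5, 13, 7, 8, 9, 4, 11, 10, 12, 6]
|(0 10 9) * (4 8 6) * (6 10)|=|(0 6 4 8 10 9)|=6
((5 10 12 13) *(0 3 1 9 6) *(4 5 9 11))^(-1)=((0 3 1 11 4 5 10 12 13 9 6))^(-1)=(0 6 9 13 12 10 5 4 11 1 3)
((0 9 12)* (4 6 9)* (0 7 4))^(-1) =(4 7 12 9 6)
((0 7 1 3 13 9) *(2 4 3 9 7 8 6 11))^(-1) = ((0 8 6 11 2 4 3 13 7 1 9))^(-1) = (0 9 1 7 13 3 4 2 11 6 8)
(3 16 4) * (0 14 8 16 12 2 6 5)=(0 14 8 16 4 3 12 2 6 5)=[14, 1, 6, 12, 3, 0, 5, 7, 16, 9, 10, 11, 2, 13, 8, 15, 4]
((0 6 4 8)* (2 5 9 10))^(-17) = (0 8 4 6)(2 10 9 5)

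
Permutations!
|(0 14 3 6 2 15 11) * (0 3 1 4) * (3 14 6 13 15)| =10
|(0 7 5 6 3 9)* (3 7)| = |(0 3 9)(5 6 7)| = 3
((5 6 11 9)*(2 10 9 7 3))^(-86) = (2 9 6 7)(3 10 5 11)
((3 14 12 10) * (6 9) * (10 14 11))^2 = (14)(3 10 11) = ((3 11 10)(6 9)(12 14))^2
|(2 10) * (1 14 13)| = |(1 14 13)(2 10)| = 6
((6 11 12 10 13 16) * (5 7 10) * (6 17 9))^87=(5 6 16 7 11 17 10 12 9 13)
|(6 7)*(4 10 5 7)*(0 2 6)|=|(0 2 6 4 10 5 7)|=7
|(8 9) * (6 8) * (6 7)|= |(6 8 9 7)|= 4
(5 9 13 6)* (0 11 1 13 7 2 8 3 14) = (0 11 1 13 6 5 9 7 2 8 3 14) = [11, 13, 8, 14, 4, 9, 5, 2, 3, 7, 10, 1, 12, 6, 0]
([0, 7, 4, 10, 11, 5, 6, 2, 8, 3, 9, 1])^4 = (1 11 4 2 7)(3 10 9)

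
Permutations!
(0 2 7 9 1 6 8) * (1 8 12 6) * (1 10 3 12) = [2, 10, 7, 12, 4, 5, 1, 9, 0, 8, 3, 11, 6] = (0 2 7 9 8)(1 10 3 12 6)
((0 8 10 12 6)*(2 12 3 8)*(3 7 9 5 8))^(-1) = ((0 2 12 6)(5 8 10 7 9))^(-1) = (0 6 12 2)(5 9 7 10 8)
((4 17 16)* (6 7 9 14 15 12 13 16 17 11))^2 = ((17)(4 11 6 7 9 14 15 12 13 16))^2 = (17)(4 6 9 15 13)(7 14 12 16 11)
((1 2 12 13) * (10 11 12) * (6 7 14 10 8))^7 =((1 2 8 6 7 14 10 11 12 13))^7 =(1 11 7 2 12 14 8 13 10 6)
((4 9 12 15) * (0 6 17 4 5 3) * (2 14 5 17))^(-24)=(4 9 12 15 17)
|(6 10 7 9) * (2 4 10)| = 6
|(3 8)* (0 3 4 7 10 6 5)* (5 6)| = 7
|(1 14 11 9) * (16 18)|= 4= |(1 14 11 9)(16 18)|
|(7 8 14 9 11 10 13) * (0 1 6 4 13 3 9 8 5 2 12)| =36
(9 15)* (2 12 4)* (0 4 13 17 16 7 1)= (0 4 2 12 13 17 16 7 1)(9 15)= [4, 0, 12, 3, 2, 5, 6, 1, 8, 15, 10, 11, 13, 17, 14, 9, 7, 16]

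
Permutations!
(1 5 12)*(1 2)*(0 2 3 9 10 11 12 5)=(0 2 1)(3 9 10 11 12)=[2, 0, 1, 9, 4, 5, 6, 7, 8, 10, 11, 12, 3]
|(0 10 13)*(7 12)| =6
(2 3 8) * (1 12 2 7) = (1 12 2 3 8 7) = [0, 12, 3, 8, 4, 5, 6, 1, 7, 9, 10, 11, 2]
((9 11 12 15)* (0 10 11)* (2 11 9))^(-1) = (0 9 10)(2 15 12 11)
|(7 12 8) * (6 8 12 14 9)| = 5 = |(6 8 7 14 9)|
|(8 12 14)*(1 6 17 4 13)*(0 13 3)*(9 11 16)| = |(0 13 1 6 17 4 3)(8 12 14)(9 11 16)| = 21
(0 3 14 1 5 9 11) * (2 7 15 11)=(0 3 14 1 5 9 2 7 15 11)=[3, 5, 7, 14, 4, 9, 6, 15, 8, 2, 10, 0, 12, 13, 1, 11]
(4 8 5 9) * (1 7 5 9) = [0, 7, 2, 3, 8, 1, 6, 5, 9, 4] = (1 7 5)(4 8 9)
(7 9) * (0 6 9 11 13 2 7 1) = [6, 0, 7, 3, 4, 5, 9, 11, 8, 1, 10, 13, 12, 2] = (0 6 9 1)(2 7 11 13)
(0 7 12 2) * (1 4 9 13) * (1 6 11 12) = (0 7 1 4 9 13 6 11 12 2) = [7, 4, 0, 3, 9, 5, 11, 1, 8, 13, 10, 12, 2, 6]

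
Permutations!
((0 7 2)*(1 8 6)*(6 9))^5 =((0 7 2)(1 8 9 6))^5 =(0 2 7)(1 8 9 6)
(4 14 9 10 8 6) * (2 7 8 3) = (2 7 8 6 4 14 9 10 3) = [0, 1, 7, 2, 14, 5, 4, 8, 6, 10, 3, 11, 12, 13, 9]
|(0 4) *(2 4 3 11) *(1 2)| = 6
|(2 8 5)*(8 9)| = |(2 9 8 5)| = 4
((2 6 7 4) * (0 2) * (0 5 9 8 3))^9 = ((0 2 6 7 4 5 9 8 3))^9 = (9)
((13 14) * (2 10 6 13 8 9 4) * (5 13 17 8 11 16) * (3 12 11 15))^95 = (2 8 10 9 6 4 17)(3 15 14 13 5 16 11 12)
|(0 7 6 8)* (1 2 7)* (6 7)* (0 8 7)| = 5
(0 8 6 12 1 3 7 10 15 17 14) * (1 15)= [8, 3, 2, 7, 4, 5, 12, 10, 6, 9, 1, 11, 15, 13, 0, 17, 16, 14]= (0 8 6 12 15 17 14)(1 3 7 10)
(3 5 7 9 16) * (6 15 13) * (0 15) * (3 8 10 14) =[15, 1, 2, 5, 4, 7, 0, 9, 10, 16, 14, 11, 12, 6, 3, 13, 8] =(0 15 13 6)(3 5 7 9 16 8 10 14)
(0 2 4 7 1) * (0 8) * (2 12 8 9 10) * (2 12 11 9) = (0 11 9 10 12 8)(1 2 4 7) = [11, 2, 4, 3, 7, 5, 6, 1, 0, 10, 12, 9, 8]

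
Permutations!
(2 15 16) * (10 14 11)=(2 15 16)(10 14 11)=[0, 1, 15, 3, 4, 5, 6, 7, 8, 9, 14, 10, 12, 13, 11, 16, 2]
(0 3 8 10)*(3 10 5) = (0 10)(3 8 5) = [10, 1, 2, 8, 4, 3, 6, 7, 5, 9, 0]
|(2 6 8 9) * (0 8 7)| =|(0 8 9 2 6 7)| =6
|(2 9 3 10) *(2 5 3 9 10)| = |(2 10 5 3)| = 4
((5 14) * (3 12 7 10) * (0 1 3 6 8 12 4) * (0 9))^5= ((0 1 3 4 9)(5 14)(6 8 12 7 10))^5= (5 14)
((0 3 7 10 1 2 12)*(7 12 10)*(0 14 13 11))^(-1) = (0 11 13 14 12 3)(1 10 2)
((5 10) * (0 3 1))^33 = (5 10)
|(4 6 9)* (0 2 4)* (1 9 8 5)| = 8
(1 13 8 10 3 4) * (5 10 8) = (1 13 5 10 3 4) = [0, 13, 2, 4, 1, 10, 6, 7, 8, 9, 3, 11, 12, 5]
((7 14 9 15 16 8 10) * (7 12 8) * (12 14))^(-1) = ((7 12 8 10 14 9 15 16))^(-1) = (7 16 15 9 14 10 8 12)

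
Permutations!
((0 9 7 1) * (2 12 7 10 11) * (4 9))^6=((0 4 9 10 11 2 12 7 1))^6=(0 12 10)(1 2 9)(4 7 11)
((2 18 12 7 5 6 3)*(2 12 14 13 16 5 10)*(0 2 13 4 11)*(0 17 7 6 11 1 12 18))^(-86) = (1 14 3 12 4 18 6)(5 13 7 11 16 10 17)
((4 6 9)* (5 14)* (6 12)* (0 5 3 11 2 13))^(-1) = (0 13 2 11 3 14 5)(4 9 6 12)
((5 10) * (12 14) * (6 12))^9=((5 10)(6 12 14))^9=(14)(5 10)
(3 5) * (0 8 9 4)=(0 8 9 4)(3 5)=[8, 1, 2, 5, 0, 3, 6, 7, 9, 4]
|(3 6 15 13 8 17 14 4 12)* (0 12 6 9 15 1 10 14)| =|(0 12 3 9 15 13 8 17)(1 10 14 4 6)| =40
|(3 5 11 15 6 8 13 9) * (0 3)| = |(0 3 5 11 15 6 8 13 9)| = 9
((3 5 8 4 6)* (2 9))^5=(2 9)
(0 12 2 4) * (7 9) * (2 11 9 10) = [12, 1, 4, 3, 0, 5, 6, 10, 8, 7, 2, 9, 11] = (0 12 11 9 7 10 2 4)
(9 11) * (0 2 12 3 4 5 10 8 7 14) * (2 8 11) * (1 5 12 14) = (0 8 7 1 5 10 11 9 2 14)(3 4 12) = [8, 5, 14, 4, 12, 10, 6, 1, 7, 2, 11, 9, 3, 13, 0]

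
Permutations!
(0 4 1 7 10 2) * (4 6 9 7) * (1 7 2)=[6, 4, 0, 3, 7, 5, 9, 10, 8, 2, 1]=(0 6 9 2)(1 4 7 10)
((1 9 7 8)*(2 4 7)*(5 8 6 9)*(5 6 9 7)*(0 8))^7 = (0 4 9 6 8 5 2 7 1)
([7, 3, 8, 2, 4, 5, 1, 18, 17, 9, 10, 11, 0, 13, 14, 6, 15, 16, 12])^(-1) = (0 12 18 7)(1 6 15 16 17 8 2 3)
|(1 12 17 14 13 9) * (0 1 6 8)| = 9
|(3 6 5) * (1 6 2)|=|(1 6 5 3 2)|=5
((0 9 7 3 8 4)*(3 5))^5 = (0 8 5 9 4 3 7)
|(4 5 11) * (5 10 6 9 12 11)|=|(4 10 6 9 12 11)|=6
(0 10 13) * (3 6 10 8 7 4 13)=(0 8 7 4 13)(3 6 10)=[8, 1, 2, 6, 13, 5, 10, 4, 7, 9, 3, 11, 12, 0]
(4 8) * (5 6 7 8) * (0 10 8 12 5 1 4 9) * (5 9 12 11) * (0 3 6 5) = (0 10 8 12 9 3 6 7 11)(1 4) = [10, 4, 2, 6, 1, 5, 7, 11, 12, 3, 8, 0, 9]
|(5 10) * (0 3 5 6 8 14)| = 7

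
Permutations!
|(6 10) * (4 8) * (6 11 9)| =4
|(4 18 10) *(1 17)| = 6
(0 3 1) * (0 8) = (0 3 1 8) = [3, 8, 2, 1, 4, 5, 6, 7, 0]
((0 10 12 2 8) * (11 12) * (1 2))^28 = (12)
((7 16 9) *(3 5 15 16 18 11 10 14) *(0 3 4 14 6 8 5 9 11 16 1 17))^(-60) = ((0 3 9 7 18 16 11 10 6 8 5 15 1 17)(4 14))^(-60) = (0 5 11 9 1 6 18)(3 15 10 7 17 8 16)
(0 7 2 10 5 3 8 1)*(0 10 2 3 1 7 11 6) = (0 11 6)(1 10 5)(3 8 7) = [11, 10, 2, 8, 4, 1, 0, 3, 7, 9, 5, 6]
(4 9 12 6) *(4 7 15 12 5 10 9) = [0, 1, 2, 3, 4, 10, 7, 15, 8, 5, 9, 11, 6, 13, 14, 12] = (5 10 9)(6 7 15 12)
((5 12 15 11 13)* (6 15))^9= ((5 12 6 15 11 13))^9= (5 15)(6 13)(11 12)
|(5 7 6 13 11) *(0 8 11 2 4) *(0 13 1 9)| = |(0 8 11 5 7 6 1 9)(2 4 13)| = 24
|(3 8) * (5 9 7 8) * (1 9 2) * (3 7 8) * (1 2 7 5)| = |(1 9 8 5 7 3)| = 6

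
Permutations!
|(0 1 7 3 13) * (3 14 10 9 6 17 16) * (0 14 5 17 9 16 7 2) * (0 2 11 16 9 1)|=9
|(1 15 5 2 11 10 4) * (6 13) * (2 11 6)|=6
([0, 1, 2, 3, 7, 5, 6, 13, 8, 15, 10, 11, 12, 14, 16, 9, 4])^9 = (4 16 14 13 7)(9 15)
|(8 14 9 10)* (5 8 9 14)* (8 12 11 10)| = |(14)(5 12 11 10 9 8)| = 6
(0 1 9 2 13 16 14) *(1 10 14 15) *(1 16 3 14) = [10, 9, 13, 14, 4, 5, 6, 7, 8, 2, 1, 11, 12, 3, 0, 16, 15] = (0 10 1 9 2 13 3 14)(15 16)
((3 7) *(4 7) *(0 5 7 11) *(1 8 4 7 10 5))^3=(0 4 1 11 8)(3 7)(5 10)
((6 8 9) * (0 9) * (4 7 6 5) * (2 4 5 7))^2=((0 9 7 6 8)(2 4))^2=(0 7 8 9 6)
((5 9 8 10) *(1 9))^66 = ((1 9 8 10 5))^66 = (1 9 8 10 5)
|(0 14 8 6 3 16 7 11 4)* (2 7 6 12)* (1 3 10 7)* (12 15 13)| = |(0 14 8 15 13 12 2 1 3 16 6 10 7 11 4)| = 15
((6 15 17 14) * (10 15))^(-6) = (6 14 17 15 10)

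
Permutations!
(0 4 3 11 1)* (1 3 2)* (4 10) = [10, 0, 1, 11, 2, 5, 6, 7, 8, 9, 4, 3] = (0 10 4 2 1)(3 11)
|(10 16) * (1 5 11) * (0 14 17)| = 6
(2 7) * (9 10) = (2 7)(9 10) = [0, 1, 7, 3, 4, 5, 6, 2, 8, 10, 9]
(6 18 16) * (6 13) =[0, 1, 2, 3, 4, 5, 18, 7, 8, 9, 10, 11, 12, 6, 14, 15, 13, 17, 16] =(6 18 16 13)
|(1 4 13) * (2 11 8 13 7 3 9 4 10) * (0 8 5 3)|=|(0 8 13 1 10 2 11 5 3 9 4 7)|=12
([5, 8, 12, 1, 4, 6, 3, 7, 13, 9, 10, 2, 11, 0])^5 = [8, 6, 11, 5, 4, 13, 0, 7, 3, 9, 10, 12, 2, 1]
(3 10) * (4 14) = (3 10)(4 14) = [0, 1, 2, 10, 14, 5, 6, 7, 8, 9, 3, 11, 12, 13, 4]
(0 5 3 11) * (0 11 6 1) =(11)(0 5 3 6 1) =[5, 0, 2, 6, 4, 3, 1, 7, 8, 9, 10, 11]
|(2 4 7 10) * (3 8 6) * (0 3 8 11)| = |(0 3 11)(2 4 7 10)(6 8)| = 12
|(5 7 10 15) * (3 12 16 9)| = 4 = |(3 12 16 9)(5 7 10 15)|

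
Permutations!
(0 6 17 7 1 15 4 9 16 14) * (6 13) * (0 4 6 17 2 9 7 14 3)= (0 13 17 14 4 7 1 15 6 2 9 16 3)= [13, 15, 9, 0, 7, 5, 2, 1, 8, 16, 10, 11, 12, 17, 4, 6, 3, 14]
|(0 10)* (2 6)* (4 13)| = |(0 10)(2 6)(4 13)| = 2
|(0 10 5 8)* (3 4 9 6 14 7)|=|(0 10 5 8)(3 4 9 6 14 7)|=12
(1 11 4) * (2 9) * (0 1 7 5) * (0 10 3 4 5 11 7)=(0 1 7 11 5 10 3 4)(2 9)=[1, 7, 9, 4, 0, 10, 6, 11, 8, 2, 3, 5]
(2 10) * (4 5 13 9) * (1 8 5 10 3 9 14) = [0, 8, 3, 9, 10, 13, 6, 7, 5, 4, 2, 11, 12, 14, 1] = (1 8 5 13 14)(2 3 9 4 10)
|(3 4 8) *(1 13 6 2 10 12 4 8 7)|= 8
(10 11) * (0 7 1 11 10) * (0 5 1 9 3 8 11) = (0 7 9 3 8 11 5 1) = [7, 0, 2, 8, 4, 1, 6, 9, 11, 3, 10, 5]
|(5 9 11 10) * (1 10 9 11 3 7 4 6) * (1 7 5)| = 12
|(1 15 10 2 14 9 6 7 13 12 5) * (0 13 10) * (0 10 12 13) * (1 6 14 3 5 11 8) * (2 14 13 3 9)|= |(1 15 10 14 2 9 13 3 5 6 7 12 11 8)|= 14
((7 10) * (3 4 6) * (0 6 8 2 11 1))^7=((0 6 3 4 8 2 11 1)(7 10))^7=(0 1 11 2 8 4 3 6)(7 10)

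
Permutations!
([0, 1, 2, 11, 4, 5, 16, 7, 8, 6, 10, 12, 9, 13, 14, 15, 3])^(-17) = [0, 1, 2, 11, 4, 5, 16, 7, 8, 6, 10, 12, 9, 13, 14, 15, 3]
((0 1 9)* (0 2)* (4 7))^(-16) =((0 1 9 2)(4 7))^(-16) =(9)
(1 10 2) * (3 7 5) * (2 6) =(1 10 6 2)(3 7 5) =[0, 10, 1, 7, 4, 3, 2, 5, 8, 9, 6]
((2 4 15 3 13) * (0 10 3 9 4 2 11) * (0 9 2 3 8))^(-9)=(2 4 11 3 15 9 13)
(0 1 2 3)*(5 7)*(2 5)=(0 1 5 7 2 3)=[1, 5, 3, 0, 4, 7, 6, 2]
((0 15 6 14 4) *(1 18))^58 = ((0 15 6 14 4)(1 18))^58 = (18)(0 14 15 4 6)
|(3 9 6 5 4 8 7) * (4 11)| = 8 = |(3 9 6 5 11 4 8 7)|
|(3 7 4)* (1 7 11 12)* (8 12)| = 7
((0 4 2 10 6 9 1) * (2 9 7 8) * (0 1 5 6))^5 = (0 7 4 8 9 2 5 10 6)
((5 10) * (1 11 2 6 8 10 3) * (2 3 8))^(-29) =(1 11 3)(2 6)(5 8 10)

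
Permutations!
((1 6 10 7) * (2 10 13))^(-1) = (1 7 10 2 13 6)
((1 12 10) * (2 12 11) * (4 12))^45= (1 4)(2 10)(11 12)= ((1 11 2 4 12 10))^45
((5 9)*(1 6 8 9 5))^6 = (1 8)(6 9)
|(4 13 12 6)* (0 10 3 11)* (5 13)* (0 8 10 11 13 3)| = 12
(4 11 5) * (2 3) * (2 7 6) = (2 3 7 6)(4 11 5) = [0, 1, 3, 7, 11, 4, 2, 6, 8, 9, 10, 5]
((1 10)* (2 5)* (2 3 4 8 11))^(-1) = ((1 10)(2 5 3 4 8 11))^(-1) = (1 10)(2 11 8 4 3 5)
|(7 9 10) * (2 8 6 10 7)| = |(2 8 6 10)(7 9)| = 4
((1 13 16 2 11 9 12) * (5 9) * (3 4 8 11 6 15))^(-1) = ((1 13 16 2 6 15 3 4 8 11 5 9 12))^(-1) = (1 12 9 5 11 8 4 3 15 6 2 16 13)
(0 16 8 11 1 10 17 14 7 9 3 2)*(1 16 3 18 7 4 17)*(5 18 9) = (0 3 2)(1 10)(4 17 14)(5 18 7)(8 11 16) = [3, 10, 0, 2, 17, 18, 6, 5, 11, 9, 1, 16, 12, 13, 4, 15, 8, 14, 7]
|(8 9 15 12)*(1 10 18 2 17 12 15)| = 8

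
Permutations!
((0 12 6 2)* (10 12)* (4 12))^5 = (0 2 6 12 4 10)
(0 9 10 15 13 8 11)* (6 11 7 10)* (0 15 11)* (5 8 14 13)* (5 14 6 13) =[9, 1, 2, 3, 4, 8, 0, 10, 7, 13, 11, 15, 12, 6, 5, 14] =(0 9 13 6)(5 8 7 10 11 15 14)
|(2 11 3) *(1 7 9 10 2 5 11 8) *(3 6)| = 12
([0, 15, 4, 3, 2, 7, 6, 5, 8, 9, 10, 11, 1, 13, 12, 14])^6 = (1 14)(12 15)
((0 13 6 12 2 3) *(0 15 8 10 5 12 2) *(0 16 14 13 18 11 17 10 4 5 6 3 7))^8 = (18)(3 13 14 16 12 5 4 8 15) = ((0 18 11 17 10 6 2 7)(3 15 8 4 5 12 16 14 13))^8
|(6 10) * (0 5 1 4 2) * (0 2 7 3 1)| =|(0 5)(1 4 7 3)(6 10)| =4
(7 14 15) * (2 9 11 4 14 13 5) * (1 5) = [0, 5, 9, 3, 14, 2, 6, 13, 8, 11, 10, 4, 12, 1, 15, 7] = (1 5 2 9 11 4 14 15 7 13)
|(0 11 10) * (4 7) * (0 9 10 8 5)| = |(0 11 8 5)(4 7)(9 10)| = 4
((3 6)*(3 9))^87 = (9)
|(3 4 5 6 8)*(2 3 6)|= 4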